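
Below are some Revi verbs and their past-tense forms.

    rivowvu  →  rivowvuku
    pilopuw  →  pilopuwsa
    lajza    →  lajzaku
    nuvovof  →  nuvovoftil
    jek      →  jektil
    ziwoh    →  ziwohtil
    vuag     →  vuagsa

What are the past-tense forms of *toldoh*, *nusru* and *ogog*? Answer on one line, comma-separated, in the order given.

The pattern is voicing of the final sound: -til when the stem ends in a voiceless consonant (*nuvovof*, *jek*, *ziwoh*); -sa when the stem ends in a voiced consonant (*pilopuw*, *vuag*); -ku when the stem ends in a vowel (*rivowvu*, *lajza*).
The final sound of *toldoh* is /h/, which is a voiceless consonant, so the suffix is -til, giving *toldohtil*.
*nusru* — final sound /u/ (a vowel) → -ku → *nusruku*.
*ogog*: final sound = /g/, a voiced consonant → -sa → *ogogsa*.

toldohtil, nusruku, ogogsa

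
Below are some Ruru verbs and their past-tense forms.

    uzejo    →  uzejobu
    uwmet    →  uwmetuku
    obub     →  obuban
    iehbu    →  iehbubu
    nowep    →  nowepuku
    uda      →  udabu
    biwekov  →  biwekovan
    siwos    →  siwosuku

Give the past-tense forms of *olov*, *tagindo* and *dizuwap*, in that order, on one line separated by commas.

olovan, tagindobu, dizuwapuku

Looking at the final sound of each stem: -uku when the stem ends in a voiceless consonant (*uwmet*, *nowep*, *siwos*); -an when the stem ends in a voiced consonant (*obub*, *biwekov*); -bu when the stem ends in a vowel (*uzejo*, *iehbu*, *uda*).
The final sound of *olov* is /v/, which is a voiced consonant, so the suffix is -an, giving *olovan*.
*tagindo* — final sound /o/ (a vowel) → -bu → *tagindobu*.
The final sound of *dizuwap* is /p/, which is a voiceless consonant, so the suffix is -uku, giving *dizuwapuku*.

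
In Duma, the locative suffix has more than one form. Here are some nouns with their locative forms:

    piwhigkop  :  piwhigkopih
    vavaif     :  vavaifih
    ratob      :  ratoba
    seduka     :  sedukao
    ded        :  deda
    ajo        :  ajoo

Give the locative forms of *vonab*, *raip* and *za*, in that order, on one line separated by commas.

The alternation tracks the final sound of the stem — -ih when the stem ends in a voiceless consonant (*piwhigkop*, *vavaif*); -a when the stem ends in a voiced consonant (*ratob*, *ded*); -o when the stem ends in a vowel (*seduka*, *ajo*).
Since the final sound of *vonab* is /b/ (a voiced consonant), it takes -a, giving *vonaba*.
Since the final sound of *raip* is /p/ (a voiceless consonant), it takes -ih, giving *raipih*.
*za*: final sound = /a/, a vowel → -o → *zao*.

vonaba, raipih, zao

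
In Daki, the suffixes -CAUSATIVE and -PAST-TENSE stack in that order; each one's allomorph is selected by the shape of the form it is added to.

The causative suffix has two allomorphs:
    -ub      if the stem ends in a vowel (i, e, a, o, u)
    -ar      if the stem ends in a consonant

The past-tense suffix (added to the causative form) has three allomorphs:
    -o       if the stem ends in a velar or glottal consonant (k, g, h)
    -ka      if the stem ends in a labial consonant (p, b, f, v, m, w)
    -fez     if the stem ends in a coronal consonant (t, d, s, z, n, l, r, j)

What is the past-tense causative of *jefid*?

*jefid*: final sound = /d/, a consonant → -ar → *jefidar*.
The causative form *jefidar*: final consonant = /r/, coronal → -fez → *jefidarfez*.

jefidarfez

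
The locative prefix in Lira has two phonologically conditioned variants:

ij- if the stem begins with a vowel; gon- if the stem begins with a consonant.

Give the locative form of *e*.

*e* — first sound /e/ (a vowel) → ij- → *ije*.

ije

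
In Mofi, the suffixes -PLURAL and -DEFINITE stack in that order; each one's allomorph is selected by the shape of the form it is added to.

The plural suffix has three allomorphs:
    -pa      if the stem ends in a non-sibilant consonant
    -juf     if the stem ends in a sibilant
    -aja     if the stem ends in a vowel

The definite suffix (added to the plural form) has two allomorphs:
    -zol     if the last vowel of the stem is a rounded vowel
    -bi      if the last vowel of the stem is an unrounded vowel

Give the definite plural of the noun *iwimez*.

iwimezjufzol

*iwimez* — final sound /z/ (a sibilant) → -juf → *iwimezjuf*.
The plural form *iwimezjuf* — last vowel /u/ (a rounded vowel) → -zol → *iwimezjufzol*.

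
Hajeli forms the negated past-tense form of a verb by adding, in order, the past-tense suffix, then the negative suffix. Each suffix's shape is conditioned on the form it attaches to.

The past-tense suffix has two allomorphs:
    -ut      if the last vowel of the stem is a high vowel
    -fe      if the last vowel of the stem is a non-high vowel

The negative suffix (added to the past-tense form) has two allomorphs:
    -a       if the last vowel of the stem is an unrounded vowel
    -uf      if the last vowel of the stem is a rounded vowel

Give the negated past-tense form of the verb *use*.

*use* — last vowel /e/ (a non-high vowel) → -fe → *usefe*.
The last vowel of the past-tense form *usefe* is /e/, which is an unrounded vowel, so the negative suffix is -a, giving *usefea*.

usefea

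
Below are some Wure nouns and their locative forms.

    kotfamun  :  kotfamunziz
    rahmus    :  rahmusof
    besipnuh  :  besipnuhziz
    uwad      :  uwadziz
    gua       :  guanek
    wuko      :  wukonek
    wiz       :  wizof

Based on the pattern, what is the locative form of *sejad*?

sejadziz

The suffix is conditioned by the final sound: -of when the stem ends in a sibilant (*rahmus*, *wiz*); -ziz when the stem ends in a non-sibilant consonant (*kotfamun*, *besipnuh*, *uwad*); -nek when the stem ends in a vowel (*gua*, *wuko*).
The final sound of *sejad* is /d/, which is a non-sibilant consonant, so the suffix is -ziz, giving *sejadziz*.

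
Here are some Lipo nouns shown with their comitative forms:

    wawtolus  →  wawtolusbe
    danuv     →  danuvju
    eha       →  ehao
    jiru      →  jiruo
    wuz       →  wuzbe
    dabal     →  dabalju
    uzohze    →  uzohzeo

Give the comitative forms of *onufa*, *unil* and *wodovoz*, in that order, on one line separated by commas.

onufao, unilju, wodovozbe

The suffix is conditioned by the final sound: -be when the stem ends in a sibilant (*wawtolus*, *wuz*); -ju when the stem ends in a non-sibilant consonant (*danuv*, *dabal*); -o when the stem ends in a vowel (*eha*, *jiru*, *uzohze*).
Since the final sound of *onufa* is /a/ (a vowel), it takes -o, giving *onufao*.
Since the final sound of *unil* is /l/ (a non-sibilant consonant), it takes -ju, giving *unilju*.
*wodovoz* — final sound /z/ (a sibilant) → -be → *wodovozbe*.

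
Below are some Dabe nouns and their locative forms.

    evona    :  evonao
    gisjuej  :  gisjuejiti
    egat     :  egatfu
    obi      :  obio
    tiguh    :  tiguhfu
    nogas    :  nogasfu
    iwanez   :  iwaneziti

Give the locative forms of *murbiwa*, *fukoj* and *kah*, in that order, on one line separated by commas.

murbiwao, fukojiti, kahfu

The alternation tracks the final sound of the stem — -fu when the stem ends in a voiceless consonant (*egat*, *tiguh*, *nogas*); -iti when the stem ends in a voiced consonant (*gisjuej*, *iwanez*); -o when the stem ends in a vowel (*evona*, *obi*).
*murbiwa* — final sound /a/ (a vowel) → -o → *murbiwao*.
The final sound of *fukoj* is /j/, which is a voiced consonant, so the suffix is -iti, giving *fukojiti*.
*kah*: final sound = /h/, a voiceless consonant → -fu → *kahfu*.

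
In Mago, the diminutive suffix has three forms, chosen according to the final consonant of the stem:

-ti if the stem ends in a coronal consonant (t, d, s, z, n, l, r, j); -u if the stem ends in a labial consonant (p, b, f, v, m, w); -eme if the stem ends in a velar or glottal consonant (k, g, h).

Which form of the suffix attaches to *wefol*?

*wefol*: final consonant = /l/, coronal → -ti.

-ti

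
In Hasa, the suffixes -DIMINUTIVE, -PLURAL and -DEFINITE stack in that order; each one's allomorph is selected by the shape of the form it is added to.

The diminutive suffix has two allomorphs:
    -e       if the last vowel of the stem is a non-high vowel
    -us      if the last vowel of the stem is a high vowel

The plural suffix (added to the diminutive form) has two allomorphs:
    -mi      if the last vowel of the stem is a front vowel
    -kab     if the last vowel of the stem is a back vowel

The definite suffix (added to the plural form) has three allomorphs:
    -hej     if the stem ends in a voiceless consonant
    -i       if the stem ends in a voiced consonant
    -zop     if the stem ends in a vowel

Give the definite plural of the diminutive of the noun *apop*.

apopemizop

Since the last vowel of *apop* is /o/ (a non-high vowel), it takes -e, giving *apope*.
The diminutive form *apope* — last vowel /e/ (a front vowel) → -mi → *apopemi*.
Since the final sound of the plural form *apopemi* is /i/ (a vowel), it takes -zop, giving *apopemizop*.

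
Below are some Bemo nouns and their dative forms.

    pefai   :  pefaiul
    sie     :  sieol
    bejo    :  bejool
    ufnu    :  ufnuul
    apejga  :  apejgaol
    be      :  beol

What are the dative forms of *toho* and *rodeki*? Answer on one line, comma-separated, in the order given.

tohool, rodekiul

The pattern is height harmony: -ul when the last vowel of the stem is a high vowel (*pefai*, *ufnu*); -ol when the last vowel of the stem is a non-high vowel (*sie*, *bejo*, *apejga*, *be*).
*toho*: last vowel = /o/, a non-high vowel → -ol → *tohool*.
*rodeki*: last vowel = /i/, a high vowel → -ul → *rodekiul*.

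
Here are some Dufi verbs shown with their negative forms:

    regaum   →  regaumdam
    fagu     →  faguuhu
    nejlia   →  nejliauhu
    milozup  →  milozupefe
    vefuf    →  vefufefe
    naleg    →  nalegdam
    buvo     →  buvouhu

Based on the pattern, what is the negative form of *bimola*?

bimolauhu

The alternation tracks the final sound of the stem — -efe when the stem ends in a voiceless consonant (*milozup*, *vefuf*); -dam when the stem ends in a voiced consonant (*regaum*, *naleg*); -uhu when the stem ends in a vowel (*fagu*, *nejlia*, *buvo*).
*bimola* — final sound /a/ (a vowel) → -uhu → *bimolauhu*.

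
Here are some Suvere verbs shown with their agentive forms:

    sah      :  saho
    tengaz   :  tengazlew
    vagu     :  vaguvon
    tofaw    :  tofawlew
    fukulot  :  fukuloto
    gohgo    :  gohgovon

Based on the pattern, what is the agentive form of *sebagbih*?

sebagbiho

The alternation tracks the final sound of the stem — -o when the stem ends in a voiceless consonant (*sah*, *fukulot*); -lew when the stem ends in a voiced consonant (*tengaz*, *tofaw*); -von when the stem ends in a vowel (*vagu*, *gohgo*).
*sebagbih*: final sound = /h/, a voiceless consonant → -o → *sebagbiho*.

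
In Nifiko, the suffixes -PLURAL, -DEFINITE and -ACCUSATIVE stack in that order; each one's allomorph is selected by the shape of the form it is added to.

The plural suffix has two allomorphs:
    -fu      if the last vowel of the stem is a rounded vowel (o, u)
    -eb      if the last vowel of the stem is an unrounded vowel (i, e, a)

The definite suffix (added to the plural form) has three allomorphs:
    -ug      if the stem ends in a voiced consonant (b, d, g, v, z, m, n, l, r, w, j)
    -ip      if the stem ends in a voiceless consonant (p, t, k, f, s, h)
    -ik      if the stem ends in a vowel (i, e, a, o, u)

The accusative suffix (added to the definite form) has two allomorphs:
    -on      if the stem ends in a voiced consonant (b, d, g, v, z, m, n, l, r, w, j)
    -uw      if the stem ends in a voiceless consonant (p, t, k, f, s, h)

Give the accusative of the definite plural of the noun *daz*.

The last vowel of *daz* is /a/, which is an unrounded vowel, so the plural suffix is -eb, giving *dazeb*.
The plural form *dazeb*: final sound = /b/, a voiced consonant → -ug → *dazebug*.
The definite form *dazebug* — final consonant /g/ (voiced) → -on → *dazebugon*.

dazebugon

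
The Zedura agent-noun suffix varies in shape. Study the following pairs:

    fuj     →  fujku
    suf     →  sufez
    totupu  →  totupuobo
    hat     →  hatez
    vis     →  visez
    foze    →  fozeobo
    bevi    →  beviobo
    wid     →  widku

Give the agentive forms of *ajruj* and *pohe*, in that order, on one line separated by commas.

Looking at the final sound of each stem: -ez when the stem ends in a voiceless consonant (*suf*, *hat*, *vis*); -ku when the stem ends in a voiced consonant (*fuj*, *wid*); -obo when the stem ends in a vowel (*totupu*, *foze*, *bevi*).
The final sound of *ajruj* is /j/, which is a voiced consonant, so the suffix is -ku, giving *ajrujku*.
*pohe*: final sound = /e/, a vowel → -obo → *poheobo*.

ajrujku, poheobo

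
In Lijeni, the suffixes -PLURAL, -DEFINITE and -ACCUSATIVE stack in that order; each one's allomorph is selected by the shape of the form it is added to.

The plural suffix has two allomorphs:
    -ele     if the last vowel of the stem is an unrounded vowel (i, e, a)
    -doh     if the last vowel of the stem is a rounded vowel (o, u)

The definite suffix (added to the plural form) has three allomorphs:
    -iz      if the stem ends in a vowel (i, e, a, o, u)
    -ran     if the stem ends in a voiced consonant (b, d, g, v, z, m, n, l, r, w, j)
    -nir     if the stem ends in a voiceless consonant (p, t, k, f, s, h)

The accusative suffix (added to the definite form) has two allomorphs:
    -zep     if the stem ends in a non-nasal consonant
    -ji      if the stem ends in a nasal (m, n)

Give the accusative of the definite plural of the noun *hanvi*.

hanvieleizzep

The last vowel of *hanvi* is /i/, which is an unrounded vowel, so the plural suffix is -ele, giving *hanviele*.
The final sound of the plural form *hanviele* is /e/, which is a vowel, so the definite suffix is -iz, giving *hanvieleiz*.
The definite form *hanvieleiz* — final consonant /z/ (non-nasal) → -zep → *hanvieleizzep*.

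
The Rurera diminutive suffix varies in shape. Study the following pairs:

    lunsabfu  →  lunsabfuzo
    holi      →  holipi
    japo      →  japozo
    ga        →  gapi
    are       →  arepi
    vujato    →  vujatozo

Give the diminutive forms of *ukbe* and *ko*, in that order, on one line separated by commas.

The suffix is conditioned by the last vowel: -zo when the last vowel of the stem is a rounded vowel (*lunsabfu*, *japo*, *vujato*); -pi when the last vowel of the stem is an unrounded vowel (*holi*, *ga*, *are*).
The last vowel of *ukbe* is /e/, which is an unrounded vowel, so the suffix is -pi, giving *ukbepi*.
Since the last vowel of *ko* is /o/ (a rounded vowel), it takes -zo, giving *kozo*.

ukbepi, kozo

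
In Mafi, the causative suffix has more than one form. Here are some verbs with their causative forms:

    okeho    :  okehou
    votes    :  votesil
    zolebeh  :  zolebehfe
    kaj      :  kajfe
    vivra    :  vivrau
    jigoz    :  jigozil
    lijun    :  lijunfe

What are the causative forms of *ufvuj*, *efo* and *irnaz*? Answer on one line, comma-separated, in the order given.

The pattern is sibilance of the final sound: -il when the stem ends in a sibilant (*votes*, *jigoz*); -fe when the stem ends in a non-sibilant consonant (*zolebeh*, *kaj*, *lijun*); -u when the stem ends in a vowel (*okeho*, *vivra*).
*ufvuj*: final sound = /j/, a non-sibilant consonant → -fe → *ufvujfe*.
*efo*: final sound = /o/, a vowel → -u → *efou*.
The final sound of *irnaz* is /z/, which is a sibilant, so the suffix is -il, giving *irnazil*.

ufvujfe, efou, irnazil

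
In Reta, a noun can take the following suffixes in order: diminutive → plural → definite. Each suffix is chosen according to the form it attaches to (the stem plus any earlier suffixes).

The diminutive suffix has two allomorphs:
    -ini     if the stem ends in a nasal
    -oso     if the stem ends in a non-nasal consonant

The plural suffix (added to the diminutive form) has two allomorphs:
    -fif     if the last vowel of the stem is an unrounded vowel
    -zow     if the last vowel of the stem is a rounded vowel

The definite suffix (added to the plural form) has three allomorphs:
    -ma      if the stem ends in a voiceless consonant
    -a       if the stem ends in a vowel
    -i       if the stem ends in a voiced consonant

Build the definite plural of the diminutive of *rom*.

*rom*: final consonant = /m/, a nasal → -ini → *romini*.
Since the last vowel of the diminutive form *romini* is /i/ (an unrounded vowel), it takes -fif, giving *rominifif*.
The final sound of the plural form *rominifif* is /f/, which is a voiceless consonant, so the definite suffix is -ma, giving *rominififma*.

rominififma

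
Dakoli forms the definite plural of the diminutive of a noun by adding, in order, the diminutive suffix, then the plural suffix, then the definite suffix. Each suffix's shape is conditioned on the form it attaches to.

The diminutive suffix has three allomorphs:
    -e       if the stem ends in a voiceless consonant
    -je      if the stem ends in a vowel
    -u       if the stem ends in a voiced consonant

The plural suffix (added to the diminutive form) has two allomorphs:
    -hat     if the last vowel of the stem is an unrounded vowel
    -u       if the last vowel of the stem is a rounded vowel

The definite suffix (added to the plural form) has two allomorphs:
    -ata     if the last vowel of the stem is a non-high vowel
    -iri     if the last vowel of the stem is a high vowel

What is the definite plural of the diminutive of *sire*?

sirejehatata

*sire* — final sound /e/ (a vowel) → -je → *sireje*.
The diminutive form *sireje*: last vowel = /e/, an unrounded vowel → -hat → *sirejehat*.
The plural form *sirejehat* — last vowel /a/ (a non-high vowel) → -ata → *sirejehatata*.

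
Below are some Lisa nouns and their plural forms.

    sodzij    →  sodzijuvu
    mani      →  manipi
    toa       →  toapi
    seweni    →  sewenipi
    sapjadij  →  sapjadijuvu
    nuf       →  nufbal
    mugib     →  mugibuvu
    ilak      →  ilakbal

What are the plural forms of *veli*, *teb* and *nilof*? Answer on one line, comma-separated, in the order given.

The alternation tracks the final sound of the stem — -bal when the stem ends in a voiceless consonant (*nuf*, *ilak*); -uvu when the stem ends in a voiced consonant (*sodzij*, *sapjadij*, *mugib*); -pi when the stem ends in a vowel (*mani*, *toa*, *seweni*).
*veli* — final sound /i/ (a vowel) → -pi → *velipi*.
*teb* — final sound /b/ (a voiced consonant) → -uvu → *tebuvu*.
*nilof*: final sound = /f/, a voiceless consonant → -bal → *nilofbal*.

velipi, tebuvu, nilofbal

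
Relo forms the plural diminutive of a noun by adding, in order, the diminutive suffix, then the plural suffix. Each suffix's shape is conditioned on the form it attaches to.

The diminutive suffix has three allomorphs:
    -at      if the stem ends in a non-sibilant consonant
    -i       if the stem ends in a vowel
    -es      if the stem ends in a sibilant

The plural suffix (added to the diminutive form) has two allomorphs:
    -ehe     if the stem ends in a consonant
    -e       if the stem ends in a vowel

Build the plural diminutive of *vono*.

vonoie

Since the final sound of *vono* is /o/ (a vowel), it takes -i, giving *vonoi*.
Since the final sound of the diminutive form *vonoi* is /i/ (a vowel), it takes -e, giving *vonoie*.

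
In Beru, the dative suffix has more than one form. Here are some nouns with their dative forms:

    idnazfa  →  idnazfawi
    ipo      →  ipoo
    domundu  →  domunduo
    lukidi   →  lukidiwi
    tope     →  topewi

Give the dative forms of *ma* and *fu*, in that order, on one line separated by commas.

Looking at the last vowel of each stem: -o when the last vowel of the stem is a rounded vowel (*ipo*, *domundu*); -wi when the last vowel of the stem is an unrounded vowel (*idnazfa*, *lukidi*, *tope*).
*ma*: last vowel = /a/, an unrounded vowel → -wi → *mawi*.
The last vowel of *fu* is /u/, which is a rounded vowel, so the suffix is -o, giving *fuo*.

mawi, fuo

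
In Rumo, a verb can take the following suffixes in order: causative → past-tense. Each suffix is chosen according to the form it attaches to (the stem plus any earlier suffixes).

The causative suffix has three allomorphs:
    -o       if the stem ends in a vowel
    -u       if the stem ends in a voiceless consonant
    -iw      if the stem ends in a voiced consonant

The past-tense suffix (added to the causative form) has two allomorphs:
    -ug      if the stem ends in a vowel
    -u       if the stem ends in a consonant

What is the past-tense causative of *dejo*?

dejooug

*dejo*: final sound = /o/, a vowel → -o → *dejoo*.
Since the final sound of the causative form *dejoo* is /o/ (a vowel), it takes -ug, giving *dejooug*.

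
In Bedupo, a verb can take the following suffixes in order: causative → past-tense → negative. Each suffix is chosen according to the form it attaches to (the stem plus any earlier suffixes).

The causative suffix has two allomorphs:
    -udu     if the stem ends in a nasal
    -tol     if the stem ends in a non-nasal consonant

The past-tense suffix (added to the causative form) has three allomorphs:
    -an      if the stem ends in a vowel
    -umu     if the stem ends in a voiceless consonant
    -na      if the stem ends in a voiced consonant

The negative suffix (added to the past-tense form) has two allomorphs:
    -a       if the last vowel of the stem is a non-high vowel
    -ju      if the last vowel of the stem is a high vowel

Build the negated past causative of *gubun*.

gubunuduana

The final consonant of *gubun* is /n/, which is a nasal, so the causative suffix is -udu, giving *gubunudu*.
The causative form *gubunudu* — final sound /u/ (a vowel) → -an → *gubunuduan*.
Since the last vowel of the past-tense form *gubunuduan* is /a/ (a non-high vowel), it takes -a, giving *gubunuduana*.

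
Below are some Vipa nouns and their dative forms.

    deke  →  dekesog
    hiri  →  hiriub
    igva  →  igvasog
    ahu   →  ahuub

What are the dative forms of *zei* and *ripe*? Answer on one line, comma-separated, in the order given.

zeiub, ripesog

The alternation tracks the last vowel of the stem — -ub when the last vowel of the stem is a high vowel (*hiri*, *ahu*); -sog when the last vowel of the stem is a non-high vowel (*deke*, *igva*).
*zei*: last vowel = /i/, a high vowel → -ub → *zeiub*.
The last vowel of *ripe* is /e/, which is a non-high vowel, so the suffix is -sog, giving *ripesog*.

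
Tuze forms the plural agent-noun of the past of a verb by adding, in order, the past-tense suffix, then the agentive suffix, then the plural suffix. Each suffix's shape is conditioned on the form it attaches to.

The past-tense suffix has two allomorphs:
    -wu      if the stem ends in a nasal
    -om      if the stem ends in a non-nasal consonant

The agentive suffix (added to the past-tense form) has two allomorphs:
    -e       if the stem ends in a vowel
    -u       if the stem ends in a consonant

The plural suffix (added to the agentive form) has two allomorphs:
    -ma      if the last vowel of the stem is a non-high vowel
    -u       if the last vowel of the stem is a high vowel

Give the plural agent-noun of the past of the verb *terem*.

*terem* — final consonant /m/ (a nasal) → -wu → *teremwu*.
The past-tense form *teremwu*: final sound = /u/, a vowel → -e → *teremwue*.
The agentive form *teremwue* — last vowel /e/ (a non-high vowel) → -ma → *teremwuema*.

teremwuema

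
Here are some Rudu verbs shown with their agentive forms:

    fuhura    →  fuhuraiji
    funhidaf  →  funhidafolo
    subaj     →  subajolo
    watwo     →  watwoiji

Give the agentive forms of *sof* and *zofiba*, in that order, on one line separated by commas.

The alternation tracks the final sound of the stem — -olo when the stem ends in a consonant (*funhidaf*, *subaj*); -iji when the stem ends in a vowel (*fuhura*, *watwo*).
*sof* — final sound /f/ (a consonant) → -olo → *sofolo*.
*zofiba* — final sound /a/ (a vowel) → -iji → *zofibaiji*.

sofolo, zofibaiji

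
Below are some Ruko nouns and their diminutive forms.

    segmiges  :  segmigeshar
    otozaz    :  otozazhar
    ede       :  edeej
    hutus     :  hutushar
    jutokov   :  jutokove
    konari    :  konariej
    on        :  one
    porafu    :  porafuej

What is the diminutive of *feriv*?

The alternation tracks the final sound of the stem — -har when the stem ends in a sibilant (*segmiges*, *otozaz*, *hutus*); -e when the stem ends in a non-sibilant consonant (*jutokov*, *on*); -ej when the stem ends in a vowel (*ede*, *konari*, *porafu*).
*feriv*: final sound = /v/, a non-sibilant consonant → -e → *ferive*.

ferive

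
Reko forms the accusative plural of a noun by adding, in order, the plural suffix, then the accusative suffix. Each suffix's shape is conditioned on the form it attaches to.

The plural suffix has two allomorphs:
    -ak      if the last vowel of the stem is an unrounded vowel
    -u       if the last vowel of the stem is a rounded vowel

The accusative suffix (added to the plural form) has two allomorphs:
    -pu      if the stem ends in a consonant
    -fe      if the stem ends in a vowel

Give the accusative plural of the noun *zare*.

*zare* — last vowel /e/ (an unrounded vowel) → -ak → *zareak*.
The plural form *zareak* — final sound /k/ (a consonant) → -pu → *zareakpu*.

zareakpu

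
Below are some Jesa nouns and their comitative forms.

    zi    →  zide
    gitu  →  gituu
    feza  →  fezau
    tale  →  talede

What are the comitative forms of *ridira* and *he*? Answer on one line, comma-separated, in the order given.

ridirau, hede

The suffix is conditioned by the last vowel: -de when the last vowel of the stem is a front vowel (*zi*, *tale*); -u when the last vowel of the stem is a back vowel (*gitu*, *feza*).
*ridira*: last vowel = /a/, a back vowel → -u → *ridirau*.
*he* — last vowel /e/ (a front vowel) → -de → *hede*.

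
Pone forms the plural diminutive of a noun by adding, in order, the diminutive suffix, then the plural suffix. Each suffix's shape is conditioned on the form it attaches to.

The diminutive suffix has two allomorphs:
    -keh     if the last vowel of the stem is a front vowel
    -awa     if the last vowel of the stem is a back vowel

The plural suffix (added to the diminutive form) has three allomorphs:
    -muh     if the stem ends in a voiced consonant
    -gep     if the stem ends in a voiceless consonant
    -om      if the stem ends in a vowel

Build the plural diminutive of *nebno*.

nebnoawaom

The last vowel of *nebno* is /o/, which is a back vowel, so the diminutive suffix is -awa, giving *nebnoawa*.
The diminutive form *nebnoawa* — final sound /a/ (a vowel) → -om → *nebnoawaom*.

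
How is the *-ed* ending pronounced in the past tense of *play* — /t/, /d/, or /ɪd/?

/d/

The stem *play* ends in a voiced sound other than /d/.
The -ed suffix is realized as /ɪd/ after /t, d/; as /t/ after other voiceless consonants; and as /d/ after other voiced sounds.
So -ed on *play* is pronounced /d/.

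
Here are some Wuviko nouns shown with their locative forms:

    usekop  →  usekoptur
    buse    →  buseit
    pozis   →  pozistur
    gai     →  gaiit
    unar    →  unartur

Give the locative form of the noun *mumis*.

mumistur

The pattern is consonant vs. vowel: -tur when the stem ends in a consonant (*usekop*, *pozis*, *unar*); -it when the stem ends in a vowel (*buse*, *gai*).
*mumis* — final sound /s/ (a consonant) → -tur → *mumistur*.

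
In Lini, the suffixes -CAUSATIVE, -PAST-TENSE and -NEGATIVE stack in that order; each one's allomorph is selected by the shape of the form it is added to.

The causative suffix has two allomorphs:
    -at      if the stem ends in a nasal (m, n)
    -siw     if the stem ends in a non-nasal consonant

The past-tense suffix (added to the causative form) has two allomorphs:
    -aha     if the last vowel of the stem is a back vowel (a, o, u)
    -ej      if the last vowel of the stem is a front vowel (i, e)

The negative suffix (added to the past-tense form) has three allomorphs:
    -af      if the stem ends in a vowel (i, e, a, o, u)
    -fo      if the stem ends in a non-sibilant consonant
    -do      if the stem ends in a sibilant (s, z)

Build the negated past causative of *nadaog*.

nadaogsiwejfo

*nadaog* — final consonant /g/ (non-nasal) → -siw → *nadaogsiw*.
The last vowel of the causative form *nadaogsiw* is /i/, which is a front vowel, so the past-tense suffix is -ej, giving *nadaogsiwej*.
The past-tense form *nadaogsiwej*: final sound = /j/, a non-sibilant consonant → -fo → *nadaogsiwejfo*.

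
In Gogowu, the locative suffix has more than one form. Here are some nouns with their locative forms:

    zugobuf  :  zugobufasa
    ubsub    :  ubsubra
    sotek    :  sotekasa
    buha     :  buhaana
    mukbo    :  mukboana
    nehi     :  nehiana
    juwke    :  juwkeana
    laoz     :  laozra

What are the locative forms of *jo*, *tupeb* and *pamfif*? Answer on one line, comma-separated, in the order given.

joana, tupebra, pamfifasa

The pattern is voicing of the final sound: -asa when the stem ends in a voiceless consonant (*zugobuf*, *sotek*); -ra when the stem ends in a voiced consonant (*ubsub*, *laoz*); -ana when the stem ends in a vowel (*buha*, *mukbo*, *nehi*, *juwke*).
*jo*: final sound = /o/, a vowel → -ana → *joana*.
The final sound of *tupeb* is /b/, which is a voiced consonant, so the suffix is -ra, giving *tupebra*.
*pamfif* — final sound /f/ (a voiceless consonant) → -asa → *pamfifasa*.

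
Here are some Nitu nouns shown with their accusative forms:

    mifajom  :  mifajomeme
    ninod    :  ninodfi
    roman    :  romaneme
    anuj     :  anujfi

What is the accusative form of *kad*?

kadfi

The suffix is conditioned by the final consonant: -eme when the stem ends in a nasal (*mifajom*, *roman*); -fi when the stem ends in a non-nasal consonant (*ninod*, *anuj*).
*kad* — final consonant /d/ (non-nasal) → -fi → *kadfi*.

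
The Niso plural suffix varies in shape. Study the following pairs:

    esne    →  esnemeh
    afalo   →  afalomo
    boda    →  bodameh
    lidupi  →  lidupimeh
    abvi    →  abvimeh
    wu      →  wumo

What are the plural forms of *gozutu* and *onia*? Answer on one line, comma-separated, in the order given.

Looking at the last vowel of each stem: -mo when the last vowel of the stem is a rounded vowel (*afalo*, *wu*); -meh when the last vowel of the stem is an unrounded vowel (*esne*, *boda*, *lidupi*, *abvi*).
The last vowel of *gozutu* is /u/, which is a rounded vowel, so the suffix is -mo, giving *gozutumo*.
The last vowel of *onia* is /a/, which is an unrounded vowel, so the suffix is -meh, giving *oniameh*.

gozutumo, oniameh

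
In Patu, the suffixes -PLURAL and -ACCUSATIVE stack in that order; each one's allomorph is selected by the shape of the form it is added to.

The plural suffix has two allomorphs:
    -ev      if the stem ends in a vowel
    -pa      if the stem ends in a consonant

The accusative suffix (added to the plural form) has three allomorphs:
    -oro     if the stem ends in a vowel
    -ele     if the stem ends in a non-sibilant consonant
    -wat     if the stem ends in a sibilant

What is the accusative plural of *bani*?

Since the final sound of *bani* is /i/ (a vowel), it takes -ev, giving *baniev*.
Since the final sound of the plural form *baniev* is /v/ (a non-sibilant consonant), it takes -ele, giving *banievele*.

banievele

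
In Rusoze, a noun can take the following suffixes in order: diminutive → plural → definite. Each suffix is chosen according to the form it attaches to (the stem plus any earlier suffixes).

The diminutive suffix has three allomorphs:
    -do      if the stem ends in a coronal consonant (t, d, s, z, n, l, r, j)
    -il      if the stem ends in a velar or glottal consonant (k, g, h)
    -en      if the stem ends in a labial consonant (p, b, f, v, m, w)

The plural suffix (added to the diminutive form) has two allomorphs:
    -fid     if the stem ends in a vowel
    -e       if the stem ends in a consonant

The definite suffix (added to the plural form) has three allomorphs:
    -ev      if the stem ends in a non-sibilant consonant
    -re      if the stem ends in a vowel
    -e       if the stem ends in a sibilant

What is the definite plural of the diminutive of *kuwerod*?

kuweroddofidev

*kuwerod*: final consonant = /d/, coronal → -do → *kuweroddo*.
The diminutive form *kuweroddo* — final sound /o/ (a vowel) → -fid → *kuweroddofid*.
Since the final sound of the plural form *kuweroddofid* is /d/ (a non-sibilant consonant), it takes -ev, giving *kuweroddofidev*.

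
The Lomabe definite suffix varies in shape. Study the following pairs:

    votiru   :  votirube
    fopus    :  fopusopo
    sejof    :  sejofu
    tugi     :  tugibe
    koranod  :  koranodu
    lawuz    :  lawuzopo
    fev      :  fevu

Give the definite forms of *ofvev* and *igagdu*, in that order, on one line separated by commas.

ofvevu, igagdube

The suffix is conditioned by the final sound: -opo when the stem ends in a sibilant (*fopus*, *lawuz*); -u when the stem ends in a non-sibilant consonant (*sejof*, *koranod*, *fev*); -be when the stem ends in a vowel (*votiru*, *tugi*).
The final sound of *ofvev* is /v/, which is a non-sibilant consonant, so the suffix is -u, giving *ofvevu*.
*igagdu*: final sound = /u/, a vowel → -be → *igagdube*.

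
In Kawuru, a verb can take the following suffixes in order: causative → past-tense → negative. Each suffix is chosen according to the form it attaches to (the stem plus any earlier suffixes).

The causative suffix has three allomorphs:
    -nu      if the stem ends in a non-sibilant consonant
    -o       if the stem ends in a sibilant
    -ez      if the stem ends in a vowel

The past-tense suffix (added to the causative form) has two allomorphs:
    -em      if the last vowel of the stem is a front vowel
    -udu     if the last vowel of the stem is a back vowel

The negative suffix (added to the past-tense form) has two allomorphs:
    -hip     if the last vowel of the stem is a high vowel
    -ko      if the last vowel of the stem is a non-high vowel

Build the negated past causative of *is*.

*is*: final sound = /s/, a sibilant → -o → *iso*.
Since the last vowel of the causative form *iso* is /o/ (a back vowel), it takes -udu, giving *isoudu*.
The past-tense form *isoudu* — last vowel /u/ (a high vowel) → -hip → *isouduhip*.

isouduhip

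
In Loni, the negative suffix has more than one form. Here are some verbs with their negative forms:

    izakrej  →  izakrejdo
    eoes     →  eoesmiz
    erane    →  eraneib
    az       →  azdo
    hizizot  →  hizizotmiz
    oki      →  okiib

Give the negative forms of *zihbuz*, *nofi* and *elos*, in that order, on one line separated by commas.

The alternation tracks the final sound of the stem — -miz when the stem ends in a voiceless consonant (*eoes*, *hizizot*); -do when the stem ends in a voiced consonant (*izakrej*, *az*); -ib when the stem ends in a vowel (*erane*, *oki*).
*zihbuz*: final sound = /z/, a voiced consonant → -do → *zihbuzdo*.
*nofi* — final sound /i/ (a vowel) → -ib → *nofiib*.
The final sound of *elos* is /s/, which is a voiceless consonant, so the suffix is -miz, giving *elosmiz*.

zihbuzdo, nofiib, elosmiz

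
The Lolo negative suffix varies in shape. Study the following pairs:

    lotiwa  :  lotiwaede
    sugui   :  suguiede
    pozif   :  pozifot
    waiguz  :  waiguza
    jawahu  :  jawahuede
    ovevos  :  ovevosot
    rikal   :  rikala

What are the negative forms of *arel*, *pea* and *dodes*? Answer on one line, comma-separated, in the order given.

The suffix is conditioned by the final sound: -ot when the stem ends in a voiceless consonant (*pozif*, *ovevos*); -a when the stem ends in a voiced consonant (*waiguz*, *rikal*); -ede when the stem ends in a vowel (*lotiwa*, *sugui*, *jawahu*).
*arel*: final sound = /l/, a voiced consonant → -a → *arela*.
Since the final sound of *pea* is /a/ (a vowel), it takes -ede, giving *peaede*.
Since the final sound of *dodes* is /s/ (a voiceless consonant), it takes -ot, giving *dodesot*.

arela, peaede, dodesot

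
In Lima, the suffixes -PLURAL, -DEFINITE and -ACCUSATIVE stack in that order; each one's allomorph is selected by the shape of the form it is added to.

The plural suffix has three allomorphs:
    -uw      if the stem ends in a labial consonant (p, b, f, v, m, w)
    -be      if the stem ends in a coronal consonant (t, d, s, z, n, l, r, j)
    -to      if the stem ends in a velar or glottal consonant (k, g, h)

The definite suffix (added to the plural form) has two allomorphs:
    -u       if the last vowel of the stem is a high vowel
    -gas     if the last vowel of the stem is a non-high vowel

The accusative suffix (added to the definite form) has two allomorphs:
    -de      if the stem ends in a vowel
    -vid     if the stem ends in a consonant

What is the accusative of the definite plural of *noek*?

The final consonant of *noek* is /k/, which is velar/glottal, so the plural suffix is -to, giving *noekto*.
The plural form *noekto*: last vowel = /o/, a non-high vowel → -gas → *noektogas*.
The definite form *noektogas*: final sound = /s/, a consonant → -vid → *noektogasvid*.

noektogasvid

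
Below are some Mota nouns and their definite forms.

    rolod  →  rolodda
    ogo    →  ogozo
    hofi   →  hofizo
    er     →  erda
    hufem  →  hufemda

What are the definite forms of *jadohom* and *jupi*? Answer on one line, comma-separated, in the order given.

Looking at the final sound of each stem: -da when the stem ends in a consonant (*rolod*, *er*, *hufem*); -zo when the stem ends in a vowel (*ogo*, *hofi*).
*jadohom*: final sound = /m/, a consonant → -da → *jadohomda*.
*jupi* — final sound /i/ (a vowel) → -zo → *jupizo*.

jadohomda, jupizo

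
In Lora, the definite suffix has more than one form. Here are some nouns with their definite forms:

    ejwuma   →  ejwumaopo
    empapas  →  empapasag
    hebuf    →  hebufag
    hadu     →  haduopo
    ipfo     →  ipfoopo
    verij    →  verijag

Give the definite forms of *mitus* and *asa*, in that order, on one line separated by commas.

The pattern is consonant vs. vowel: -ag when the stem ends in a consonant (*empapas*, *hebuf*, *verij*); -opo when the stem ends in a vowel (*ejwuma*, *hadu*, *ipfo*).
The final sound of *mitus* is /s/, which is a consonant, so the suffix is -ag, giving *mitusag*.
*asa* — final sound /a/ (a vowel) → -opo → *asaopo*.

mitusag, asaopo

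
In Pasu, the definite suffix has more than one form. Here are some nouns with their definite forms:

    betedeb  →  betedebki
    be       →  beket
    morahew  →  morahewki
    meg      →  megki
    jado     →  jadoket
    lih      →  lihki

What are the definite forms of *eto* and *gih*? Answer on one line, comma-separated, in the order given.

The pattern is consonant vs. vowel: -ki when the stem ends in a consonant (*betedeb*, *morahew*, *meg*, *lih*); -ket when the stem ends in a vowel (*be*, *jado*).
*eto*: final sound = /o/, a vowel → -ket → *etoket*.
*gih*: final sound = /h/, a consonant → -ki → *gihki*.

etoket, gihki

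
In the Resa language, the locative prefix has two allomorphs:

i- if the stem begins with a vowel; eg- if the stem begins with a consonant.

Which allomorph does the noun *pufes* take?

eg-

*pufes*: first sound = /p/, a consonant → eg-.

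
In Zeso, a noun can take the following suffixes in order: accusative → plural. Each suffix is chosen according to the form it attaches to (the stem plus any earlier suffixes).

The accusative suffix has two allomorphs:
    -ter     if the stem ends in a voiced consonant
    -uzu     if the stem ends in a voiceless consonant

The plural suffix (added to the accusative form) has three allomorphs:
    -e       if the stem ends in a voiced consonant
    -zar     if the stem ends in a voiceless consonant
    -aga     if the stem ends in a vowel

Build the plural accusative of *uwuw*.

uwuwtere

Since the final consonant of *uwuw* is /w/ (voiced), it takes -ter, giving *uwuwter*.
Since the final sound of the accusative form *uwuwter* is /r/ (a voiced consonant), it takes -e, giving *uwuwtere*.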